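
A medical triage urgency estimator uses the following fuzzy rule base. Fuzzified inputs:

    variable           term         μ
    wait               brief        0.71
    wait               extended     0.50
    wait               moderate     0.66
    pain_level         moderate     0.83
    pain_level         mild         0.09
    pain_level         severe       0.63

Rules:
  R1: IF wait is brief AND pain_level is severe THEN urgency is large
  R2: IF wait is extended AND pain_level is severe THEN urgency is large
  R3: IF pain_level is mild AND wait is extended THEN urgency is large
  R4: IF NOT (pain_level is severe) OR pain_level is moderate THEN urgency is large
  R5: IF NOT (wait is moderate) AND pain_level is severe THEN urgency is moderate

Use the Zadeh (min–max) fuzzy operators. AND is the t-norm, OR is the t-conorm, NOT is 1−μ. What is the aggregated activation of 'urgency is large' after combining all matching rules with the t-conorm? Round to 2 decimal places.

0.83

R1: brief=0.71, severe=0.63; AND[min(a, b)] → w = 0.63
R2: extended=0.50, severe=0.63; AND[min(a, b)] → w = 0.50
R3: mild=0.09, extended=0.50; AND[min(a, b)] → w = 0.09
R4: ¬severe=1−0.63=0.37, moderate=0.83; OR[max(a, b)] → w = 0.83
R5: ¬moderate=1−0.66=0.34, severe=0.63; AND[min(a, b)] → w = 0.34
Rules with consequent 'large': {R1, R2, R3, R4} → strengths 0.63, 0.50, 0.09, 0.83
Aggregate via t-conorm [max(a, b)]: 0.83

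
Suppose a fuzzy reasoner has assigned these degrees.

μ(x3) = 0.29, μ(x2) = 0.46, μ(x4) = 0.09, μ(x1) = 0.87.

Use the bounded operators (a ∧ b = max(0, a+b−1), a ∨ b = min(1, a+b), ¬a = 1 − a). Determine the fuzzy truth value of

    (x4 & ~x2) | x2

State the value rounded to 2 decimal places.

~x2 = 1 − 0.46 = 0.54
x4 & ~x2 = max(0, a+b−1) on (0.09, 0.54) = 0.00
(x4 & ~x2) | x2 = min(1, a+b) on (0.00, 0.46) = 0.46

0.46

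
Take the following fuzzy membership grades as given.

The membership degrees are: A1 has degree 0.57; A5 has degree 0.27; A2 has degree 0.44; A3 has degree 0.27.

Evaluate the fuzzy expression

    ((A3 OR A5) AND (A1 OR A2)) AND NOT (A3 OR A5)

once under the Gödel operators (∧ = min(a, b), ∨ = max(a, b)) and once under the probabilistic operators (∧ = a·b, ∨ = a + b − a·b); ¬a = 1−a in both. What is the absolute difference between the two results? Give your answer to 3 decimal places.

0.081

Under Gödel:
  A3 OR A5 = max(a, b) on (0.27, 0.27) = 0.27
  A1 OR A2 = max(a, b) on (0.57, 0.44) = 0.57
  (A3 OR A5) AND (A1 OR A2) = min(a, b) on (0.27, 0.57) = 0.27
  A3 OR A5 = max(a, b) on (0.27, 0.27) = 0.27
  NOT (A3 OR A5) = 1 − 0.27 = 0.73
  ((A3 OR A5) AND (A1 OR A2)) AND NOT (A3 OR A5) = min(a, b) on (0.27, 0.73) = 0.27
  → value = 0.2700
Under probabilistic:
  A3 OR A5 = a + b − a·b on (0.2700, 0.2700) = 0.4671
  A1 OR A2 = a + b − a·b on (0.5700, 0.4400) = 0.7592
  (A3 OR A5) AND (A1 OR A2) = a·b on (0.4671, 0.7592) = 0.3546
  A3 OR A5 = a + b − a·b on (0.2700, 0.2700) = 0.4671
  NOT (A3 OR A5) = 1 − 0.4671 = 0.5329
  ((A3 OR A5) AND (A1 OR A2)) AND NOT (A3 OR A5) = a·b on (0.3546, 0.5329) = 0.1890
  → value = 0.1890
|0.2700 − 0.1890| = 0.081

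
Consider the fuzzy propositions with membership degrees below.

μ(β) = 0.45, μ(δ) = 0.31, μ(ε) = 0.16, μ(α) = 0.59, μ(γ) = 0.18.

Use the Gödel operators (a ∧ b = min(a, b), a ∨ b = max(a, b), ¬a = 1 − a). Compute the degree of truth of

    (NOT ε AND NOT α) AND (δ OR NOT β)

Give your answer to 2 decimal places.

NOT ε = 1 − 0.16 = 0.84
NOT α = 1 − 0.59 = 0.41
NOT ε AND NOT α = min(a, b) on (0.84, 0.41) = 0.41
NOT β = 1 − 0.45 = 0.55
δ OR NOT β = max(a, b) on (0.31, 0.55) = 0.55
(NOT ε AND NOT α) AND (δ OR NOT β) = min(a, b) on (0.41, 0.55) = 0.41

0.41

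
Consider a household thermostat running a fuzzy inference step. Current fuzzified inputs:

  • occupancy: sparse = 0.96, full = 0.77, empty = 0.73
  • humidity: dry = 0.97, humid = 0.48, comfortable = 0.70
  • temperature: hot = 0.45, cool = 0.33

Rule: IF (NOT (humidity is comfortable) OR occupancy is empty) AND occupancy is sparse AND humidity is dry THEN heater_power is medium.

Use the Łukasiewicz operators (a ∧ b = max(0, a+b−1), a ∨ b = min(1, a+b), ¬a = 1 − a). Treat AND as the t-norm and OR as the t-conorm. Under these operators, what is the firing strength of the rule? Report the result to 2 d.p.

0.93

firing strength: (¬comfortable=1−0.70=0.30 OR empty=0.73) = 1.00; AND[max(0, a+b−1)] with sparse=0.96, dry=0.97 → w = 0.93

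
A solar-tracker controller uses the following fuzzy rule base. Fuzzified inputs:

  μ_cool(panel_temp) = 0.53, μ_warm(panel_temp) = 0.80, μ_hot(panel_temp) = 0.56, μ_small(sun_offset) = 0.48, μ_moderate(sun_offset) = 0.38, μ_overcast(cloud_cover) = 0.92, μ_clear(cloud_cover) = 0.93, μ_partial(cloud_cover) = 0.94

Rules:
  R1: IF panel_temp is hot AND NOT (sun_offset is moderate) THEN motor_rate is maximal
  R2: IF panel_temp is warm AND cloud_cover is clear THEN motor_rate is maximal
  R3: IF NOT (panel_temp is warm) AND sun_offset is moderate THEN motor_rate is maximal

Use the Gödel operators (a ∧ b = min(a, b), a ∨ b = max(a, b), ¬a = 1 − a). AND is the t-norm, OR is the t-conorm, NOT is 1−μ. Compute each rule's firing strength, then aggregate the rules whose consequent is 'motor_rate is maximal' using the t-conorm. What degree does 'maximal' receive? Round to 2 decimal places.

0.80

R1: hot=0.56, ¬moderate=1−0.38=0.62; AND[min(a, b)] → w = 0.56
R2: warm=0.80, clear=0.93; AND[min(a, b)] → w = 0.80
R3: ¬warm=1−0.80=0.20, moderate=0.38; AND[min(a, b)] → w = 0.20
Rules with consequent 'maximal': {R1, R2, R3} → strengths 0.56, 0.80, 0.20
Aggregate via t-conorm [max(a, b)]: 0.80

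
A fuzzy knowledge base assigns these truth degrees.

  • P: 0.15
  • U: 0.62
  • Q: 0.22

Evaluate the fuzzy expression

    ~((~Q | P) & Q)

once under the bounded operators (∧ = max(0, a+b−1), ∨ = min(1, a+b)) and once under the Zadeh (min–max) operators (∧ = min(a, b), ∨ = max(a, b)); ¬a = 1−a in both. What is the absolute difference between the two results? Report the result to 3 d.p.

0.070

Under bounded:
  ~Q = 1 − 0.22 = 0.78
  ~Q | P = min(1, a+b) on (0.78, 0.15) = 0.93
  (~Q | P) & Q = max(0, a+b−1) on (0.93, 0.22) = 0.15
  ~((~Q | P) & Q) = 1 − 0.15 = 0.85
  → value = 0.8500
Under Zadeh (min–max):
  ~Q = 1 − 0.22 = 0.78
  ~Q | P = max(a, b) on (0.78, 0.15) = 0.78
  (~Q | P) & Q = min(a, b) on (0.78, 0.22) = 0.22
  ~((~Q | P) & Q) = 1 − 0.22 = 0.78
  → value = 0.7800
|0.8500 − 0.7800| = 0.070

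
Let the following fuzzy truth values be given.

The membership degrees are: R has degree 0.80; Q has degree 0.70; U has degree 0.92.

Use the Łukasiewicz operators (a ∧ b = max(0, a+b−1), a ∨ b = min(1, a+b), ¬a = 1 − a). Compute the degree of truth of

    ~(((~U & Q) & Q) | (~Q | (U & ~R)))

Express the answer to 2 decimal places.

~U = 1 − 0.92 = 0.08
~U & Q = max(0, a+b−1) on (0.08, 0.70) = 0.00
(~U & Q) & Q = max(0, a+b−1) on (0.00, 0.70) = 0.00
~Q = 1 − 0.70 = 0.30
~R = 1 − 0.80 = 0.20
U & ~R = max(0, a+b−1) on (0.92, 0.20) = 0.12
~Q | (U & ~R) = min(1, a+b) on (0.30, 0.12) = 0.42
((~U & Q) & Q) | (~Q | (U & ~R)) = min(1, a+b) on (0.00, 0.42) = 0.42
~(((~U & Q) & Q) | (~Q | (U & ~R))) = 1 − 0.42 = 0.58

0.58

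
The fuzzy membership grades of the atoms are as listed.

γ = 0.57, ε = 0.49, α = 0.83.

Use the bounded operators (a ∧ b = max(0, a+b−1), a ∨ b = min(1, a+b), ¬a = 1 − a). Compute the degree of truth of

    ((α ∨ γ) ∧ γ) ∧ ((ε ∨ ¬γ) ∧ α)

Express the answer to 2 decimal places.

α ∨ γ = min(1, a+b) on (0.83, 0.57) = 1.00
(α ∨ γ) ∧ γ = max(0, a+b−1) on (1.00, 0.57) = 0.57
¬γ = 1 − 0.57 = 0.43
ε ∨ ¬γ = min(1, a+b) on (0.49, 0.43) = 0.92
(ε ∨ ¬γ) ∧ α = max(0, a+b−1) on (0.92, 0.83) = 0.75
((α ∨ γ) ∧ γ) ∧ ((ε ∨ ¬γ) ∧ α) = max(0, a+b−1) on (0.57, 0.75) = 0.32

0.32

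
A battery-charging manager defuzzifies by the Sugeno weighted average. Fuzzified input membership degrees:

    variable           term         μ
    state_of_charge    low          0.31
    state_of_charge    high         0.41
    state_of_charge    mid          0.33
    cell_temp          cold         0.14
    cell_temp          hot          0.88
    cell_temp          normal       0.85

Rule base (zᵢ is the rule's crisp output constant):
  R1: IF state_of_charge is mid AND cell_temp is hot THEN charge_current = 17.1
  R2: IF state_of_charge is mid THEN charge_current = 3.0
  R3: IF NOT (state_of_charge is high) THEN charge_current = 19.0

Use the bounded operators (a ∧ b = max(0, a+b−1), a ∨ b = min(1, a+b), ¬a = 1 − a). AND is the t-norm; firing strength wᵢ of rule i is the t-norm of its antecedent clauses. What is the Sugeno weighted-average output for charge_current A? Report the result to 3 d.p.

13.974

R1 (z=17.1): mid=0.33, hot=0.88; AND[max(0, a+b−1)] → w = 0.21
R2 (z=3.0): mid=0.33 → w = 0.33
R3 (z=19.0): ¬high=1−0.41=0.59 → w = 0.59
Weighted average = (0.21·17.1 + 0.33·3.0 + 0.59·19.0) / (0.21 + 0.33 + 0.59)
  = 15.7910 / 1.1300 = 13.974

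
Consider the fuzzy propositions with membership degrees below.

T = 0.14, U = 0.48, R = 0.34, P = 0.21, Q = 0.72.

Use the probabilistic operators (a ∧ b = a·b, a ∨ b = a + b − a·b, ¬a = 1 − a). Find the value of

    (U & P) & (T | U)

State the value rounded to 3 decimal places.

0.056

U & P = a·b on (0.4800, 0.2100) = 0.1008
T | U = a + b − a·b on (0.1400, 0.4800) = 0.5528
(U & P) & (T | U) = a·b on (0.1008, 0.5528) = 0.0557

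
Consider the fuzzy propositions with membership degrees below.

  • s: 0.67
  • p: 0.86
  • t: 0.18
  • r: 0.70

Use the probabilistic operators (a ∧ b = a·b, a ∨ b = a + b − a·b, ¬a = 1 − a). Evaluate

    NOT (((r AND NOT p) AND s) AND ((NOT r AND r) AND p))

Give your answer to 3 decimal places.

NOT p = 1 − 0.8600 = 0.1400
r AND NOT p = a·b on (0.7000, 0.1400) = 0.0980
(r AND NOT p) AND s = a·b on (0.0980, 0.6700) = 0.0657
NOT r = 1 − 0.7000 = 0.3000
NOT r AND r = a·b on (0.3000, 0.7000) = 0.2100
(NOT r AND r) AND p = a·b on (0.2100, 0.8600) = 0.1806
((r AND NOT p) AND s) AND ((NOT r AND r) AND p) = a·b on (0.0657, 0.1806) = 0.0119
NOT (((r AND NOT p) AND s) AND ((NOT r AND r) AND p)) = 1 − 0.0119 = 0.9881

0.988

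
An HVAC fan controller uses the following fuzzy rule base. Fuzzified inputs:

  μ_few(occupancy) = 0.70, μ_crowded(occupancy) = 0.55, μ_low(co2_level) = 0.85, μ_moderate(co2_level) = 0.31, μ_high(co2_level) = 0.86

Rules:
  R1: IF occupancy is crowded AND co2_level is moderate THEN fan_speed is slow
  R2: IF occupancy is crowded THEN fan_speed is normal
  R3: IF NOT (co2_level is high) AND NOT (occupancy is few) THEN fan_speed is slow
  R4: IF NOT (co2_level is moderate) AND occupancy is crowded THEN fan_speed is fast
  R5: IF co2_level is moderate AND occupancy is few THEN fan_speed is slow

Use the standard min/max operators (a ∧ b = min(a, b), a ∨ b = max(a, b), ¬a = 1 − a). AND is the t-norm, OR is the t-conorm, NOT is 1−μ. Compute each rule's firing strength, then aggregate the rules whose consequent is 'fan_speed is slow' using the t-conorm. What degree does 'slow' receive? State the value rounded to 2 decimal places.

0.31

R1: crowded=0.55, moderate=0.31; AND[min(a, b)] → w = 0.31
R2: crowded=0.55 → w = 0.55
R3: ¬high=1−0.86=0.14, ¬few=1−0.70=0.30; AND[min(a, b)] → w = 0.14
R4: ¬moderate=1−0.31=0.69, crowded=0.55; AND[min(a, b)] → w = 0.55
R5: moderate=0.31, few=0.70; AND[min(a, b)] → w = 0.31
Rules with consequent 'slow': {R1, R3, R5} → strengths 0.31, 0.14, 0.31
Aggregate via t-conorm [max(a, b)]: 0.31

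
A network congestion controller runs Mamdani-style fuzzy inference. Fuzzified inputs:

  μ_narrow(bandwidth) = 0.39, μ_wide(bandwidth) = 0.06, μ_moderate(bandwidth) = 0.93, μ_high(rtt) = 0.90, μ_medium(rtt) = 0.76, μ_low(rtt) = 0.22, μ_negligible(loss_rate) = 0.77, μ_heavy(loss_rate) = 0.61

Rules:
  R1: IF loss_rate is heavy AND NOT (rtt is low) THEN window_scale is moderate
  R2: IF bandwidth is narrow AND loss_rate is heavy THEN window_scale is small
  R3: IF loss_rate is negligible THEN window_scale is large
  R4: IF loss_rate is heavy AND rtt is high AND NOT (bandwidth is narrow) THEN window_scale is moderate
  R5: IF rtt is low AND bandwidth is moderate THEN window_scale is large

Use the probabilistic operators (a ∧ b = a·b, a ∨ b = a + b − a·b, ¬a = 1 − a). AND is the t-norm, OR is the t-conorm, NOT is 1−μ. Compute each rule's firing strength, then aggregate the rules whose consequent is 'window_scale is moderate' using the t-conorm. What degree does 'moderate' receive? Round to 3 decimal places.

0.651

R1: heavy=0.61, ¬low=1−0.22=0.78; AND[a·b] → w = 0.4758
R2: narrow=0.39, heavy=0.61; AND[a·b] → w = 0.2379
R3: negligible=0.77 → w = 0.7700
R4: heavy=0.61, high=0.90, ¬narrow=1−0.39=0.61; AND[a·b] → w = 0.3349
R5: low=0.22, moderate=0.93; AND[a·b] → w = 0.2046
Rules with consequent 'moderate': {R1, R4} → strengths 0.4758, 0.3349
Aggregate via t-conorm [a + b − a·b]: 0.6513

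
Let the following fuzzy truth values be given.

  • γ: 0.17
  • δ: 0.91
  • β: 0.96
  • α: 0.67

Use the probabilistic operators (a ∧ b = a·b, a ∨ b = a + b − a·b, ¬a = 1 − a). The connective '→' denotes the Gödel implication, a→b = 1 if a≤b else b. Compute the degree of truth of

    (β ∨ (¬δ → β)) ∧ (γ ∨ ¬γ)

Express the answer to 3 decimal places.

0.859

¬δ = 1 − 0.9100 = 0.0900
¬δ → β  [Gödel: 1 if a≤b else b] with a=0.0900, b=0.9600 → 1.0000
β ∨ (¬δ → β) = a + b − a·b on (0.9600, 1.0000) = 1.0000
¬γ = 1 − 0.1700 = 0.8300
γ ∨ ¬γ = a + b − a·b on (0.1700, 0.8300) = 0.8589
(β ∨ (¬δ → β)) ∧ (γ ∨ ¬γ) = a·b on (1.0000, 0.8589) = 0.8589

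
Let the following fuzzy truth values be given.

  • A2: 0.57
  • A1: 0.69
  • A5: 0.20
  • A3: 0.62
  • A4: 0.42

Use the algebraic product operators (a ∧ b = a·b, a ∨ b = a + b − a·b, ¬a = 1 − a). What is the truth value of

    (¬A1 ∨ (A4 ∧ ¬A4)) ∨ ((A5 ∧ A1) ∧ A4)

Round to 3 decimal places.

0.508

¬A1 = 1 − 0.6900 = 0.3100
¬A4 = 1 − 0.4200 = 0.5800
A4 ∧ ¬A4 = a·b on (0.4200, 0.5800) = 0.2436
¬A1 ∨ (A4 ∧ ¬A4) = a + b − a·b on (0.3100, 0.2436) = 0.4781
A5 ∧ A1 = a·b on (0.2000, 0.6900) = 0.1380
(A5 ∧ A1) ∧ A4 = a·b on (0.1380, 0.4200) = 0.0580
(¬A1 ∨ (A4 ∧ ¬A4)) ∨ ((A5 ∧ A1) ∧ A4) = a + b − a·b on (0.4781, 0.0580) = 0.5083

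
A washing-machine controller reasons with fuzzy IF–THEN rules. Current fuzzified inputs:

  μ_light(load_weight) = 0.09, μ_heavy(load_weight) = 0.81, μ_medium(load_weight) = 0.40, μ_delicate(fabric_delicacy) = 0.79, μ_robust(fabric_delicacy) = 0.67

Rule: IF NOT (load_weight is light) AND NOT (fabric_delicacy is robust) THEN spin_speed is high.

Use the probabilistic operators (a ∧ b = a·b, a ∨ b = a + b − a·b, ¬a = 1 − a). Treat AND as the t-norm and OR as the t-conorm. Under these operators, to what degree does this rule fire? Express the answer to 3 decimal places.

firing strength: ¬light=1−0.09=0.91, ¬robust=1−0.67=0.33; AND[a·b] → w = 0.3003

0.300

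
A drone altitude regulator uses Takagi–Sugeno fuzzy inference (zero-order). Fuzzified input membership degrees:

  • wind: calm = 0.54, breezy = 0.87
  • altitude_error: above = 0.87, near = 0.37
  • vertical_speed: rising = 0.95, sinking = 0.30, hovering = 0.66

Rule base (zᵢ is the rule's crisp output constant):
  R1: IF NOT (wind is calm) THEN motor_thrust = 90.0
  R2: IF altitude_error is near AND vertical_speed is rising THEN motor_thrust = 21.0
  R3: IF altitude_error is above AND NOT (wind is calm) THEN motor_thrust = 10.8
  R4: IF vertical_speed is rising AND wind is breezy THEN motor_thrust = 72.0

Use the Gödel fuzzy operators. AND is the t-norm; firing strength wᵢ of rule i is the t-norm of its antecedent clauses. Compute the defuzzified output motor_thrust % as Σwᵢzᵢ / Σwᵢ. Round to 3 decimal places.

54.064

R1 (z=90.0): ¬calm=1−0.54=0.46 → w = 0.46
R2 (z=21.0): near=0.37, rising=0.95; AND[min(a, b)] → w = 0.37
R3 (z=10.8): above=0.87, ¬calm=1−0.54=0.46; AND[min(a, b)] → w = 0.46
R4 (z=72.0): rising=0.95, breezy=0.87; AND[min(a, b)] → w = 0.87
Weighted average = (0.46·90.0 + 0.37·21.0 + 0.46·10.8 + 0.87·72.0) / (0.46 + 0.37 + 0.46 + 0.87)
  = 116.7780 / 2.1600 = 54.064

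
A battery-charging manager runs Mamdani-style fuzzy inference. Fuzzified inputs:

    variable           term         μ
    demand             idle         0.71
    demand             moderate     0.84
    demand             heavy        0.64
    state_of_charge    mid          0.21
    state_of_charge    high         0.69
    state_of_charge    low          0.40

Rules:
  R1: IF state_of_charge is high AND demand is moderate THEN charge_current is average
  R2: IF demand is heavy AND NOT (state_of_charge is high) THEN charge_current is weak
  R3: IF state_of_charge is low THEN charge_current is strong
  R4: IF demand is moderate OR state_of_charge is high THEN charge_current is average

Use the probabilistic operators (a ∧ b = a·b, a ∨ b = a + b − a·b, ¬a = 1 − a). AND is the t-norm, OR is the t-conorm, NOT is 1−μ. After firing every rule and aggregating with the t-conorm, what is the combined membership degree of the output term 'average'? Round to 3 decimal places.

R1: high=0.69, moderate=0.84; AND[a·b] → w = 0.5796
R2: heavy=0.64, ¬high=1−0.69=0.31; AND[a·b] → w = 0.1984
R3: low=0.40 → w = 0.4000
R4: moderate=0.84, high=0.69; OR[a + b − a·b] → w = 0.9504
Rules with consequent 'average': {R1, R4} → strengths 0.5796, 0.9504
Aggregate via t-conorm [a + b − a·b]: 0.9791

0.979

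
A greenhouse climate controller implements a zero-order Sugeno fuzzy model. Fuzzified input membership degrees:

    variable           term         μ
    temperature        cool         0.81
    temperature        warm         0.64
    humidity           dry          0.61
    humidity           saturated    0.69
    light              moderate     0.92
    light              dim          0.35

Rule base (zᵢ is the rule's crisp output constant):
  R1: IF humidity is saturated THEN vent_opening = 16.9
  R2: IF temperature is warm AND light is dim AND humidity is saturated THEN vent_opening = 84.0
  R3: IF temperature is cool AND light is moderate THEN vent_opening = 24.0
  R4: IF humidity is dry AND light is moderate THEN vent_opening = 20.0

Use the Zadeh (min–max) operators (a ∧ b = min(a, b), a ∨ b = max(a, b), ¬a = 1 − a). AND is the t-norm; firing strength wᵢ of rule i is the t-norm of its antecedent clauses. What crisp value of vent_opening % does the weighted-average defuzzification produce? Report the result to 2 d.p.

R1 (z=16.9): saturated=0.69 → w = 0.69
R2 (z=84.0): warm=0.64, dim=0.35, saturated=0.69; AND[min(a, b)] → w = 0.35
R3 (z=24.0): cool=0.81, moderate=0.92; AND[min(a, b)] → w = 0.81
R4 (z=20.0): dry=0.61, moderate=0.92; AND[min(a, b)] → w = 0.61
Weighted average = (0.69·16.9 + 0.35·84.0 + 0.81·24.0 + 0.61·20.0) / (0.69 + 0.35 + 0.81 + 0.61)
  = 72.7010 / 2.4600 = 29.55

29.55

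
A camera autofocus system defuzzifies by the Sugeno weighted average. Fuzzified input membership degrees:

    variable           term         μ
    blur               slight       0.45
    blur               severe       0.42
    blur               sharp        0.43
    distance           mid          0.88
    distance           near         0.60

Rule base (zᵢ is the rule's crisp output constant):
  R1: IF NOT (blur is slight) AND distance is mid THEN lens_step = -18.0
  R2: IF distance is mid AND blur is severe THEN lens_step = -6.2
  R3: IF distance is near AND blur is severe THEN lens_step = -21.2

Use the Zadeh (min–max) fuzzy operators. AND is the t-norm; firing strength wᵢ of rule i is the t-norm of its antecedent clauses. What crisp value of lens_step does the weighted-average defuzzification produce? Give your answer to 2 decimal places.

-15.40

R1 (z=-18.0): ¬slight=1−0.45=0.55, mid=0.88; AND[min(a, b)] → w = 0.55
R2 (z=-6.2): mid=0.88, severe=0.42; AND[min(a, b)] → w = 0.42
R3 (z=-21.2): near=0.60, severe=0.42; AND[min(a, b)] → w = 0.42
Weighted average = (0.55·-18.0 + 0.42·-6.2 + 0.42·-21.2) / (0.55 + 0.42 + 0.42)
  = -21.4080 / 1.3900 = -15.40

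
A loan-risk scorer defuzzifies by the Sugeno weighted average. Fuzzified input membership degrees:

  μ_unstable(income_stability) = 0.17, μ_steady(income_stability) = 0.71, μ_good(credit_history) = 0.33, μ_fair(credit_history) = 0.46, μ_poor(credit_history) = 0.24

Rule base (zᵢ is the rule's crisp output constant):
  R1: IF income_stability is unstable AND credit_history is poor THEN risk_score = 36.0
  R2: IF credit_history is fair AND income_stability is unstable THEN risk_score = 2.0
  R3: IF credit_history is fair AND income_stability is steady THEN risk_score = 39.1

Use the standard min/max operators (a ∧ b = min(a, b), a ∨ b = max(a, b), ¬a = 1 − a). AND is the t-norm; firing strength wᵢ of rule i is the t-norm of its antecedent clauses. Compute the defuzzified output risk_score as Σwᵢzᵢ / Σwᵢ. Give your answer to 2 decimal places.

R1 (z=36.0): unstable=0.17, poor=0.24; AND[min(a, b)] → w = 0.17
R2 (z=2.0): fair=0.46, unstable=0.17; AND[min(a, b)] → w = 0.17
R3 (z=39.1): fair=0.46, steady=0.71; AND[min(a, b)] → w = 0.46
Weighted average = (0.17·36.0 + 0.17·2.0 + 0.46·39.1) / (0.17 + 0.17 + 0.46)
  = 24.4460 / 0.8000 = 30.56

30.56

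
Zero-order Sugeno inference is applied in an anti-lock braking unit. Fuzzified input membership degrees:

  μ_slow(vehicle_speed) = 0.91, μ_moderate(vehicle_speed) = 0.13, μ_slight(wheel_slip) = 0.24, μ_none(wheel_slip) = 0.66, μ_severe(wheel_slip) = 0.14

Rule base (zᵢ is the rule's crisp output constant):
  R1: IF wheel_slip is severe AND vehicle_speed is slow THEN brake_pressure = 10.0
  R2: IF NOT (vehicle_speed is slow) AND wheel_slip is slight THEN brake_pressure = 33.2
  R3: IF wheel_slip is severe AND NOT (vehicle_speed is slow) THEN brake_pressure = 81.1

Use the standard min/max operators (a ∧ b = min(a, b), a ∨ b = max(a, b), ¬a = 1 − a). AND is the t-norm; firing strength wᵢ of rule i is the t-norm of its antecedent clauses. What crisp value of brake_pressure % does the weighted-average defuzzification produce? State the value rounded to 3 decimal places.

36.522

R1 (z=10.0): severe=0.14, slow=0.91; AND[min(a, b)] → w = 0.14
R2 (z=33.2): ¬slow=1−0.91=0.09, slight=0.24; AND[min(a, b)] → w = 0.09
R3 (z=81.1): severe=0.14, ¬slow=1−0.91=0.09; AND[min(a, b)] → w = 0.09
Weighted average = (0.14·10.0 + 0.09·33.2 + 0.09·81.1) / (0.14 + 0.09 + 0.09)
  = 11.6870 / 0.3200 = 36.522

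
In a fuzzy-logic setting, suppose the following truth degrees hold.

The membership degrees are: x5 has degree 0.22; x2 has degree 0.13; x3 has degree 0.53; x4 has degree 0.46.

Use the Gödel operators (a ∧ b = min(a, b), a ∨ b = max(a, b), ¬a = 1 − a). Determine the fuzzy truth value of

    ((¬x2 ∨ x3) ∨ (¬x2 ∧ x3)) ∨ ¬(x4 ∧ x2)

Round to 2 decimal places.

0.87

¬x2 = 1 − 0.13 = 0.87
¬x2 ∨ x3 = max(a, b) on (0.87, 0.53) = 0.87
¬x2 = 1 − 0.13 = 0.87
¬x2 ∧ x3 = min(a, b) on (0.87, 0.53) = 0.53
(¬x2 ∨ x3) ∨ (¬x2 ∧ x3) = max(a, b) on (0.87, 0.53) = 0.87
x4 ∧ x2 = min(a, b) on (0.46, 0.13) = 0.13
¬(x4 ∧ x2) = 1 − 0.13 = 0.87
((¬x2 ∨ x3) ∨ (¬x2 ∧ x3)) ∨ ¬(x4 ∧ x2) = max(a, b) on (0.87, 0.87) = 0.87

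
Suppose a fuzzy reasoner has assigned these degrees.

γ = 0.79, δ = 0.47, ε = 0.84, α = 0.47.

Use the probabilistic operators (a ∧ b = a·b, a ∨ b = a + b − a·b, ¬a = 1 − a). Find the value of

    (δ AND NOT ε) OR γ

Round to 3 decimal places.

0.806

NOT ε = 1 − 0.8400 = 0.1600
δ AND NOT ε = a·b on (0.4700, 0.1600) = 0.0752
(δ AND NOT ε) OR γ = a + b − a·b on (0.0752, 0.7900) = 0.8058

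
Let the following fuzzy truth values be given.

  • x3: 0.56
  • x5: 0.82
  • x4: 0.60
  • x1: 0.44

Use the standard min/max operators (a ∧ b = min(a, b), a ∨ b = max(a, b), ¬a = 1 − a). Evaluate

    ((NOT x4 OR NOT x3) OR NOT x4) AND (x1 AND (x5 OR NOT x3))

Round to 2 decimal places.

NOT x4 = 1 − 0.60 = 0.40
NOT x3 = 1 − 0.56 = 0.44
NOT x4 OR NOT x3 = max(a, b) on (0.40, 0.44) = 0.44
NOT x4 = 1 − 0.60 = 0.40
(NOT x4 OR NOT x3) OR NOT x4 = max(a, b) on (0.44, 0.40) = 0.44
NOT x3 = 1 − 0.56 = 0.44
x5 OR NOT x3 = max(a, b) on (0.82, 0.44) = 0.82
x1 AND (x5 OR NOT x3) = min(a, b) on (0.44, 0.82) = 0.44
((NOT x4 OR NOT x3) OR NOT x4) AND (x1 AND (x5 OR NOT x3)) = min(a, b) on (0.44, 0.44) = 0.44

0.44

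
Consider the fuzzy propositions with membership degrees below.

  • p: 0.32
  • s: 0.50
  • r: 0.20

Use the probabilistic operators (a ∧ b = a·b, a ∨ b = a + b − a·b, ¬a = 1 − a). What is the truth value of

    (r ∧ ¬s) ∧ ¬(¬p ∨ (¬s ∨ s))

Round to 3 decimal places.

¬s = 1 − 0.5000 = 0.5000
r ∧ ¬s = a·b on (0.2000, 0.5000) = 0.1000
¬p = 1 − 0.3200 = 0.6800
¬s = 1 − 0.5000 = 0.5000
¬s ∨ s = a + b − a·b on (0.5000, 0.5000) = 0.7500
¬p ∨ (¬s ∨ s) = a + b − a·b on (0.6800, 0.7500) = 0.9200
¬(¬p ∨ (¬s ∨ s)) = 1 − 0.9200 = 0.0800
(r ∧ ¬s) ∧ ¬(¬p ∨ (¬s ∨ s)) = a·b on (0.1000, 0.0800) = 0.0080

0.008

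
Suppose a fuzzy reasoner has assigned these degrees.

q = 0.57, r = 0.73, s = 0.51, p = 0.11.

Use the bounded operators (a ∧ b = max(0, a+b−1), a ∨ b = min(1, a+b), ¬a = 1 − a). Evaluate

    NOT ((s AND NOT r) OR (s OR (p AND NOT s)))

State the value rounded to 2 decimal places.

NOT r = 1 − 0.73 = 0.27
s AND NOT r = max(0, a+b−1) on (0.51, 0.27) = 0.00
NOT s = 1 − 0.51 = 0.49
p AND NOT s = max(0, a+b−1) on (0.11, 0.49) = 0.00
s OR (p AND NOT s) = min(1, a+b) on (0.51, 0.00) = 0.51
(s AND NOT r) OR (s OR (p AND NOT s)) = min(1, a+b) on (0.00, 0.51) = 0.51
NOT ((s AND NOT r) OR (s OR (p AND NOT s))) = 1 − 0.51 = 0.49

0.49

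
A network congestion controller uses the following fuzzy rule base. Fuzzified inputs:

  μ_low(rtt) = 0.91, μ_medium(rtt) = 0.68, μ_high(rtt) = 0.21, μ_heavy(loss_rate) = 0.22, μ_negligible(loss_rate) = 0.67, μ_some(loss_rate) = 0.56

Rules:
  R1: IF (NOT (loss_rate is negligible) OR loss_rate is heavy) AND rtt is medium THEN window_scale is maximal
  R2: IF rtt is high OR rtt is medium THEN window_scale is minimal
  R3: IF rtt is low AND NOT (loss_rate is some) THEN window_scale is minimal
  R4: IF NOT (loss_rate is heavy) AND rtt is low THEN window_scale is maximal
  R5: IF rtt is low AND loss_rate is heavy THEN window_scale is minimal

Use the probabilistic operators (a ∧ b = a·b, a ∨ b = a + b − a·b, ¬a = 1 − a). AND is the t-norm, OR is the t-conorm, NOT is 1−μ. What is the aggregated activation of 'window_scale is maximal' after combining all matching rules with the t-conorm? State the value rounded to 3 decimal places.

R1: (¬negligible=1−0.67=0.33 OR heavy=0.22) = 0.4774; AND[a·b] with medium=0.68 → w = 0.3246
R2: high=0.21, medium=0.68; OR[a + b − a·b] → w = 0.7472
R3: low=0.91, ¬some=1−0.56=0.44; AND[a·b] → w = 0.4004
R4: ¬heavy=1−0.22=0.78, low=0.91; AND[a·b] → w = 0.7098
R5: low=0.91, heavy=0.22; AND[a·b] → w = 0.2002
Rules with consequent 'maximal': {R1, R4} → strengths 0.3246, 0.7098
Aggregate via t-conorm [a + b − a·b]: 0.8040

0.804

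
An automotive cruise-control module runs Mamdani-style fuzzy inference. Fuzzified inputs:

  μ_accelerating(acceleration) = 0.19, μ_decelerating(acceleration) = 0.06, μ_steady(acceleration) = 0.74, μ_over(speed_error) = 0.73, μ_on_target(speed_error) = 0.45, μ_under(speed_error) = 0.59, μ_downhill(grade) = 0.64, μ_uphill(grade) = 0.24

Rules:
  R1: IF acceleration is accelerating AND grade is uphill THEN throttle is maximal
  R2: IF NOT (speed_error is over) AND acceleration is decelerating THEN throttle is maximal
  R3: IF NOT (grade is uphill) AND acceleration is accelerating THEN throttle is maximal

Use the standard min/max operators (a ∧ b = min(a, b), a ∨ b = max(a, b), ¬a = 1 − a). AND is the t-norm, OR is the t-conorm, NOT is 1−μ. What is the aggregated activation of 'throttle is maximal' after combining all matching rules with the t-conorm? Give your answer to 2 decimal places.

0.19

R1: accelerating=0.19, uphill=0.24; AND[min(a, b)] → w = 0.19
R2: ¬over=1−0.73=0.27, decelerating=0.06; AND[min(a, b)] → w = 0.06
R3: ¬uphill=1−0.24=0.76, accelerating=0.19; AND[min(a, b)] → w = 0.19
Rules with consequent 'maximal': {R1, R2, R3} → strengths 0.19, 0.06, 0.19
Aggregate via t-conorm [max(a, b)]: 0.19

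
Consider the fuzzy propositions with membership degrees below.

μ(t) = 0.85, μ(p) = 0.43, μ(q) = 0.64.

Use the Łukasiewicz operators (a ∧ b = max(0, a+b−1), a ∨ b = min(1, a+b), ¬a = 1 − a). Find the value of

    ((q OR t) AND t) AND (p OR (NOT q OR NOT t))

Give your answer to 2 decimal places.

0.79

q OR t = min(1, a+b) on (0.64, 0.85) = 1.00
(q OR t) AND t = max(0, a+b−1) on (1.00, 0.85) = 0.85
NOT q = 1 − 0.64 = 0.36
NOT t = 1 − 0.85 = 0.15
NOT q OR NOT t = min(1, a+b) on (0.36, 0.15) = 0.51
p OR (NOT q OR NOT t) = min(1, a+b) on (0.43, 0.51) = 0.94
((q OR t) AND t) AND (p OR (NOT q OR NOT t)) = max(0, a+b−1) on (0.85, 0.94) = 0.79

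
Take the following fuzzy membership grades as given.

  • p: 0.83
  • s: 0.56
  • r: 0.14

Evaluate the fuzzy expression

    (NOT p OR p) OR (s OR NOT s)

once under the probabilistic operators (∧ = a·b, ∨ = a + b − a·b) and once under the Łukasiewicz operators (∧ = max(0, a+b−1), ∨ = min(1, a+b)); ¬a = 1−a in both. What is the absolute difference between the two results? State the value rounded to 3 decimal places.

Under probabilistic:
  NOT p = 1 − 0.8300 = 0.1700
  NOT p OR p = a + b − a·b on (0.1700, 0.8300) = 0.8589
  NOT s = 1 − 0.5600 = 0.4400
  s OR NOT s = a + b − a·b on (0.5600, 0.4400) = 0.7536
  (NOT p OR p) OR (s OR NOT s) = a + b − a·b on (0.8589, 0.7536) = 0.9652
  → value = 0.9652
Under Łukasiewicz:
  NOT p = 1 − 0.83 = 0.17
  NOT p OR p = min(1, a+b) on (0.17, 0.83) = 1.00
  NOT s = 1 − 0.56 = 0.44
  s OR NOT s = min(1, a+b) on (0.56, 0.44) = 1.00
  (NOT p OR p) OR (s OR NOT s) = min(1, a+b) on (1.00, 1.00) = 1.00
  → value = 1.0000
|0.9652 − 1.0000| = 0.035

0.035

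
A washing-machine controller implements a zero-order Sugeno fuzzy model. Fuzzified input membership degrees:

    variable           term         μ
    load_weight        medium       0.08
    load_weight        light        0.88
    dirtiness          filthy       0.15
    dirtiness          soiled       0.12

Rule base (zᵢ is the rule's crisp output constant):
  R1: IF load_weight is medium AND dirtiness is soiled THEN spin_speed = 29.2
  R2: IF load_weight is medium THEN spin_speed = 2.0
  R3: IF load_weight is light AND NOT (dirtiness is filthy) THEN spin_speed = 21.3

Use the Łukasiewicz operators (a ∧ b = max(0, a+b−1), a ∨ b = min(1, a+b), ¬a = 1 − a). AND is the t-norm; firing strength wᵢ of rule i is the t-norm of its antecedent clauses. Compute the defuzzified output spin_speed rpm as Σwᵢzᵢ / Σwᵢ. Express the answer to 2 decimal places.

19.39

R1 (z=29.2): medium=0.08, soiled=0.12; AND[max(0, a+b−1)] → w = 0.00
R2 (z=2.0): medium=0.08 → w = 0.08
R3 (z=21.3): light=0.88, ¬filthy=1−0.15=0.85; AND[max(0, a+b−1)] → w = 0.73
Weighted average = (0.00·29.2 + 0.08·2.0 + 0.73·21.3) / (0.00 + 0.08 + 0.73)
  = 15.7090 / 0.8100 = 19.39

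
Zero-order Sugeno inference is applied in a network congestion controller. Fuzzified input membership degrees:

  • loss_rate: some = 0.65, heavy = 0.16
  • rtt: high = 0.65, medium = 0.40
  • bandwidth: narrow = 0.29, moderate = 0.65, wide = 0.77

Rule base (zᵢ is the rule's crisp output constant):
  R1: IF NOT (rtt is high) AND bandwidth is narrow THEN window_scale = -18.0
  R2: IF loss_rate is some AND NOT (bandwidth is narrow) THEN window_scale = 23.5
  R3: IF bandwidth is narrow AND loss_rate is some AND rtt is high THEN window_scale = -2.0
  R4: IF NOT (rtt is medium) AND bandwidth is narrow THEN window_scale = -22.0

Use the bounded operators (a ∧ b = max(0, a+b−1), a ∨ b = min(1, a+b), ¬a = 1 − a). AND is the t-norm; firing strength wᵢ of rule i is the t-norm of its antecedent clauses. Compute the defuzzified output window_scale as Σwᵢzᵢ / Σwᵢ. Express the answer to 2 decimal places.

23.50

R1 (z=-18.0): ¬high=1−0.65=0.35, narrow=0.29; AND[max(0, a+b−1)] → w = 0.00
R2 (z=23.5): some=0.65, ¬narrow=1−0.29=0.71; AND[max(0, a+b−1)] → w = 0.36
R3 (z=-2.0): narrow=0.29, some=0.65, high=0.65; AND[max(0, a+b−1)] → w = 0.00
R4 (z=-22.0): ¬medium=1−0.40=0.60, narrow=0.29; AND[max(0, a+b−1)] → w = 0.00
Weighted average = (0.00·-18.0 + 0.36·23.5 + 0.00·-2.0 + 0.00·-22.0) / (0.00 + 0.36 + 0.00 + 0.00)
  = 8.4600 / 0.3600 = 23.50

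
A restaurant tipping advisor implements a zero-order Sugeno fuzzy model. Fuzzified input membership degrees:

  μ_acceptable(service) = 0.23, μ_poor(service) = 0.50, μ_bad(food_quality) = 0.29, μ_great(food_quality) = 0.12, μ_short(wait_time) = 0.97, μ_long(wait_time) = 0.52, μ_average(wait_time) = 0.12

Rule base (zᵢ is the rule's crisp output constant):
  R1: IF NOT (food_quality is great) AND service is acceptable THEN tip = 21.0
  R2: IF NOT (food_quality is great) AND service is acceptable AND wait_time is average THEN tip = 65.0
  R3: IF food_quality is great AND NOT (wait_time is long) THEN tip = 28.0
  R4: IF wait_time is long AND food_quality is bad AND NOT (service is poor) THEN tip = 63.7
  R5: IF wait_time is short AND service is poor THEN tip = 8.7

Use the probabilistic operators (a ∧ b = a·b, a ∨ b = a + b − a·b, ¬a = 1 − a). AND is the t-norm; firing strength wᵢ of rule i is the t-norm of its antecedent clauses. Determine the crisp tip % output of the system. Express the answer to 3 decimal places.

19.492

R1 (z=21.0): ¬great=1−0.12=0.88, acceptable=0.23; AND[a·b] → w = 0.2024
R2 (z=65.0): ¬great=1−0.12=0.88, acceptable=0.23, average=0.12; AND[a·b] → w = 0.0243
R3 (z=28.0): great=0.12, ¬long=1−0.52=0.48; AND[a·b] → w = 0.0576
R4 (z=63.7): long=0.52, bad=0.29, ¬poor=1−0.50=0.50; AND[a·b] → w = 0.0754
R5 (z=8.7): short=0.97, poor=0.50; AND[a·b] → w = 0.4850
Weighted average = (0.2024·21.0 + 0.0243·65.0 + 0.0576·28.0 + 0.0754·63.7 + 0.4850·8.7) / (0.2024 + 0.0243 + 0.0576 + 0.0754 + 0.4850)
  = 16.4644 / 0.8447 = 19.492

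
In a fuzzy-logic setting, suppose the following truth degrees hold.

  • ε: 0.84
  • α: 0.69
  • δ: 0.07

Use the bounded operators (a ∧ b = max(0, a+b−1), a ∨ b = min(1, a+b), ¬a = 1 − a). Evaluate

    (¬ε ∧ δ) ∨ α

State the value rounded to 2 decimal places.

0.69

¬ε = 1 − 0.84 = 0.16
¬ε ∧ δ = max(0, a+b−1) on (0.16, 0.07) = 0.00
(¬ε ∧ δ) ∨ α = min(1, a+b) on (0.00, 0.69) = 0.69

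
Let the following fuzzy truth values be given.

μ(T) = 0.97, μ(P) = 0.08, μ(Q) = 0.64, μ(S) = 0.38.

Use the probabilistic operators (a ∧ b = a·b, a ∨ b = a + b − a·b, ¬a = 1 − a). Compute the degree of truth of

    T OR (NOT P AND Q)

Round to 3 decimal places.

0.988

NOT P = 1 − 0.0800 = 0.9200
NOT P AND Q = a·b on (0.9200, 0.6400) = 0.5888
T OR (NOT P AND Q) = a + b − a·b on (0.9700, 0.5888) = 0.9877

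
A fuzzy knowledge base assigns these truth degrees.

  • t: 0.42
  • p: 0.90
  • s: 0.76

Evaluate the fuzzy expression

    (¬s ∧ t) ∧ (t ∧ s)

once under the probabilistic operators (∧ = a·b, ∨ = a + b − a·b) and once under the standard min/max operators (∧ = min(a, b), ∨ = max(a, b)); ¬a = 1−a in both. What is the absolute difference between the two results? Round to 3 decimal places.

Under probabilistic:
  ¬s = 1 − 0.7600 = 0.2400
  ¬s ∧ t = a·b on (0.2400, 0.4200) = 0.1008
  t ∧ s = a·b on (0.4200, 0.7600) = 0.3192
  (¬s ∧ t) ∧ (t ∧ s) = a·b on (0.1008, 0.3192) = 0.0322
  → value = 0.0322
Under standard min/max:
  ¬s = 1 − 0.76 = 0.24
  ¬s ∧ t = min(a, b) on (0.24, 0.42) = 0.24
  t ∧ s = min(a, b) on (0.42, 0.76) = 0.42
  (¬s ∧ t) ∧ (t ∧ s) = min(a, b) on (0.24, 0.42) = 0.24
  → value = 0.2400
|0.0322 − 0.2400| = 0.208

0.208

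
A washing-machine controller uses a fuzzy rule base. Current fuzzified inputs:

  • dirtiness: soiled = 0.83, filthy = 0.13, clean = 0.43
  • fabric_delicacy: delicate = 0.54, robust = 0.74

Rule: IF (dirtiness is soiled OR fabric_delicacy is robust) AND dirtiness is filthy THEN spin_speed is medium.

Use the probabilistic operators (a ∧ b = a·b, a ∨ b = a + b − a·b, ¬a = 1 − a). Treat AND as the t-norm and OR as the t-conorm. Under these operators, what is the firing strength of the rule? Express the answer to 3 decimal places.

firing strength: (soiled=0.83 OR robust=0.74) = 0.9558; AND[a·b] with filthy=0.13 → w = 0.1243

0.124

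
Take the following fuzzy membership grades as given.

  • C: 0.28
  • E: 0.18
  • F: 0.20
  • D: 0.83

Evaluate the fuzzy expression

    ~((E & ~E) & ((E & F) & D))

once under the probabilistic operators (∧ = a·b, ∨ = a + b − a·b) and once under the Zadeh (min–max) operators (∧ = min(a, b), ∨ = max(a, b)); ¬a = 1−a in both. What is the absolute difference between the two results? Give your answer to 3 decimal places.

Under probabilistic:
  ~E = 1 − 0.1800 = 0.8200
  E & ~E = a·b on (0.1800, 0.8200) = 0.1476
  E & F = a·b on (0.1800, 0.2000) = 0.0360
  (E & F) & D = a·b on (0.0360, 0.8300) = 0.0299
  (E & ~E) & ((E & F) & D) = a·b on (0.1476, 0.0299) = 0.0044
  ~((E & ~E) & ((E & F) & D)) = 1 − 0.0044 = 0.9956
  → value = 0.9956
Under Zadeh (min–max):
  ~E = 1 − 0.18 = 0.82
  E & ~E = min(a, b) on (0.18, 0.82) = 0.18
  E & F = min(a, b) on (0.18, 0.20) = 0.18
  (E & F) & D = min(a, b) on (0.18, 0.83) = 0.18
  (E & ~E) & ((E & F) & D) = min(a, b) on (0.18, 0.18) = 0.18
  ~((E & ~E) & ((E & F) & D)) = 1 − 0.18 = 0.82
  → value = 0.8200
|0.9956 − 0.8200| = 0.176

0.176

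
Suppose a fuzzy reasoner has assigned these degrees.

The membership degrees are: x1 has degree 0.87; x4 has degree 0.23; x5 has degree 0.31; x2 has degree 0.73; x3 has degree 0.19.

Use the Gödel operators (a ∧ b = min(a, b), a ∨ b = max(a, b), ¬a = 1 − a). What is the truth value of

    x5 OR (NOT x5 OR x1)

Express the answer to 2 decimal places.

0.87

NOT x5 = 1 − 0.31 = 0.69
NOT x5 OR x1 = max(a, b) on (0.69, 0.87) = 0.87
x5 OR (NOT x5 OR x1) = max(a, b) on (0.31, 0.87) = 0.87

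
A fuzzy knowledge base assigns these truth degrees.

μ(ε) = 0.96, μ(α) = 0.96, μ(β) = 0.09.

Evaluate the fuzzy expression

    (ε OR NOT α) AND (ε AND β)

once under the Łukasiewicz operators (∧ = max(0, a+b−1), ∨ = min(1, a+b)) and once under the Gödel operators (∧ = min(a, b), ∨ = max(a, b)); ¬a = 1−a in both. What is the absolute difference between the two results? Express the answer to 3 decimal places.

Under Łukasiewicz:
  NOT α = 1 − 0.96 = 0.04
  ε OR NOT α = min(1, a+b) on (0.96, 0.04) = 1.00
  ε AND β = max(0, a+b−1) on (0.96, 0.09) = 0.05
  (ε OR NOT α) AND (ε AND β) = max(0, a+b−1) on (1.00, 0.05) = 0.05
  → value = 0.0500
Under Gödel:
  NOT α = 1 − 0.96 = 0.04
  ε OR NOT α = max(a, b) on (0.96, 0.04) = 0.96
  ε AND β = min(a, b) on (0.96, 0.09) = 0.09
  (ε OR NOT α) AND (ε AND β) = min(a, b) on (0.96, 0.09) = 0.09
  → value = 0.0900
|0.0500 − 0.0900| = 0.040

0.040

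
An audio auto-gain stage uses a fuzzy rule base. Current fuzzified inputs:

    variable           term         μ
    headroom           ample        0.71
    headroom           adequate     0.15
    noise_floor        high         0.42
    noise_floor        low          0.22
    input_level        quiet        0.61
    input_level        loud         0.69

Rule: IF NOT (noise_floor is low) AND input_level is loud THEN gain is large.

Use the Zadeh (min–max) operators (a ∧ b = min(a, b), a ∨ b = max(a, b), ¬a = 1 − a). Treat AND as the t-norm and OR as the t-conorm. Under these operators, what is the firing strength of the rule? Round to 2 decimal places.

0.69

firing strength: ¬low=1−0.22=0.78, loud=0.69; AND[min(a, b)] → w = 0.69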